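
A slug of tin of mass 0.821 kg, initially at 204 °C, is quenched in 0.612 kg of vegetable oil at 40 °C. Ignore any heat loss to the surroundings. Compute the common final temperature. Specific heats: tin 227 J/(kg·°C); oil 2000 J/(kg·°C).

T_f ≈ 61.7 °C

T_f is the heat-capacity-weighted average of the initial temperatures:
T_f = (186.37·204 + 1224·40) / (186.37 + 1224)
    = 86979 / 1410.4 ≈ 61.67 °C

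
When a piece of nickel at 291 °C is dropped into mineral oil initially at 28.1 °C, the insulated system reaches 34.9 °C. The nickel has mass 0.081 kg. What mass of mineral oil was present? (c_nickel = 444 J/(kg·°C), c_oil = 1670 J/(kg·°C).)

m ≈ 0.811 kg

Energy conservation, ΣQ = 0:
0.081×444×(34.9 − 291) + m×1670×(34.9 − 28.1) = 0
11356 m = 9210.4
m = 9210.4/11356 ≈ 0.8111 kg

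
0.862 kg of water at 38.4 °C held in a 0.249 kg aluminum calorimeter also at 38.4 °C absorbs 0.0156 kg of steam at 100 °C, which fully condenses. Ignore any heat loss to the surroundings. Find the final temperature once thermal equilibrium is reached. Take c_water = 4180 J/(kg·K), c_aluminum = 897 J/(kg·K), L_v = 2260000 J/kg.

T_f ≈ 48.5 °C

Taking heat into each body as positive, Σ m c ΔT = 0:
steam→water at 100 °C releases m L_v = 0.0156×2260000 = 35256; condensate cools 100→T: 0.0156×4180×(T − 100) = 65.21(T − 100); water warms: 0.862×4180×(T − 38.4) = 3603.2(T − 38.4); cup: 223.35(T − 38.4)
3891.7 T = 35256 + 6520.8 + 146938 = 188715
T ≈ 48.49 °C — below 100 °C, confirming all the steam condensed.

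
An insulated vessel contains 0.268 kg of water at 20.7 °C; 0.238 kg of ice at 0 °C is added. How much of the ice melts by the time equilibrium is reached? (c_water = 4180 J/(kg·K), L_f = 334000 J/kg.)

m_melted ≈ 0.0694 kg

Heat available from the water dropping to 0 °C: 0.268×4180×20.7 = 23189 J.
Fully melting the ice requires m_ice L_f = 0.238×334000 = 79492 J.
Since 23189 < 79492 J, not all the ice melts; equilibrium is at 0 °C.
Mass melted = 23189/334000 ≈ 0.06943 kg.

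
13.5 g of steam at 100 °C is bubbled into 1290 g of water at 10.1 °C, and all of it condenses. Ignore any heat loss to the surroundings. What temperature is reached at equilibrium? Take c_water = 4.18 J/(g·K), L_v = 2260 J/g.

Energy conservation, ΣQ = 0:
latent heat released on condensation: 13.5×2260 = 30510; condensate cools 100→T: 13.5×4.18×(T − 100) = 56.43(T − 100); water warms: 1290×4.18×(T − 10.1) = 5392.2(T − 10.1)
5448.6 T = 30510 + 5643 + 54461 = 90614
T ≈ 16.63 °C — below 100 °C, confirming all the steam condensed.

T_f ≈ 16.6 °C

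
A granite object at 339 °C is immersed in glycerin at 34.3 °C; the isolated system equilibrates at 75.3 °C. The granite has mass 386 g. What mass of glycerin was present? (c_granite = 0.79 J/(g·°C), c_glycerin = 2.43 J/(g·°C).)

m ≈ 807 g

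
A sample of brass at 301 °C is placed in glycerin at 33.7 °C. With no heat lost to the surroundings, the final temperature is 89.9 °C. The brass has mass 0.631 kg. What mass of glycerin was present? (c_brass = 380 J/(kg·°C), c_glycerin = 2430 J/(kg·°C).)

Heat gained plus heat lost sum to zero:
0.631·380·(89.9 − 301) + m·2430·(89.9 − 33.7) = 0
136566 m = 50618
m = 50618/136566 ≈ 0.3706 kg

m ≈ 0.371 kg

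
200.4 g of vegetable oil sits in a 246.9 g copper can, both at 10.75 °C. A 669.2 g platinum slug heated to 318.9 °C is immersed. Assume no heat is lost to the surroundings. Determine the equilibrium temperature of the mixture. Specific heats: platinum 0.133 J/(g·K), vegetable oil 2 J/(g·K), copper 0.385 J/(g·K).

T_f ≈ 57.6 °C

Taking heat into each body as positive, Σ m c ΔT = 0:
669.2×0.133×(T − 318.9) + 200.4×2×(T − 10.75) + 246.9×0.385×(T − 10.75) = 0
(89 + 400.8 + 95.06) T = 89×318.9 + 400.8×10.75 + 95.06×10.75
T = 33714 / 584.86 = 57.6 °C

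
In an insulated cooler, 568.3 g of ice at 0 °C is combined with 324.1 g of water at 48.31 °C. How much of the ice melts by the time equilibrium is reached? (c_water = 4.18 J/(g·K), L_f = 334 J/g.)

Heat available from the water dropping to 0 °C: 324.1×4.18×48.31 = 65447 J.
Fully melting the ice requires m_ice L_f = 568.3×334 = 189812 J.
That's not enough to melt it all — equilibrium is at 0 °C with ice remaining.
m_melt = 65447 / L_f = 196 g.

m_melted ≈ 196 g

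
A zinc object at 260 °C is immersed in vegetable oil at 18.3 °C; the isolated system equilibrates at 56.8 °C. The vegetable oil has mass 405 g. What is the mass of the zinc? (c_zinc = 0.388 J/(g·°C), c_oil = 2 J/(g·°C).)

m ≈ 396 g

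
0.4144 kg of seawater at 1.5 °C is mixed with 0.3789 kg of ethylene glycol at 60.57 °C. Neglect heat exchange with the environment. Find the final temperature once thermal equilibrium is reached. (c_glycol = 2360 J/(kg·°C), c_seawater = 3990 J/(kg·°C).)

Heat lost by the glycol equals heat gained by the seawater:
0.3789*2360*(60.57 − T) = 0.4144*3990*(T − 1.5)
894.2(60.57 − T) = 1653.5(T − 1.5)
2547.7 T = 56642  ⇒  T ≈ 22.23 °C

T_f ≈ 22.2 °C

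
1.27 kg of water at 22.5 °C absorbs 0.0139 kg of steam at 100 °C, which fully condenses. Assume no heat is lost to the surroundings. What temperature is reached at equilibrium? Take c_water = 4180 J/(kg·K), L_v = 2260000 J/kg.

Taking heat into each body as positive, Σ m c ΔT = 0:
latent heat released on condensation: 0.0139×2260000 = 31414; condensed water 100 °C→T: 58.1(T − 100); original water: 5308.6(T − 22.5)
5366.7 T = 31414 + 5810.2 + 119444 = 156668
T ≈ 29.19 °C — below 100 °C, confirming all the steam condensed.

T_f ≈ 29.2 °C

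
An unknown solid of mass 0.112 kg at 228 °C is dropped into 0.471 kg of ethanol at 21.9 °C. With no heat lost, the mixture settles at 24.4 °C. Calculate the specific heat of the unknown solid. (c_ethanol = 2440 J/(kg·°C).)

c ≈ 126 J/(kg·°C)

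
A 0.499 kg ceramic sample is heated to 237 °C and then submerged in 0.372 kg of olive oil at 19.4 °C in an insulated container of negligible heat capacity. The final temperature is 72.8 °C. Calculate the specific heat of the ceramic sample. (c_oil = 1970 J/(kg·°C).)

Net heat exchanged in the isolated system is zero:
0.499×c×(72.8 − 237) + 0.372×1970×(72.8 − 19.4) = 0
-81.94 c = -39134
c = -39134/-81.94 ≈ 477.6 J/(kg·°C)

c ≈ 478 J/(kg·°C)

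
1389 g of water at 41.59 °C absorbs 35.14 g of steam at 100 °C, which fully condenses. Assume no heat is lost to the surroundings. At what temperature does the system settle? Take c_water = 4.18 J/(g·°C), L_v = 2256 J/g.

Let T be the final temperature. ΣQ_i = 0:
condense steam: −35.14·2256 = −79276
  condensate cools 100→T: 35.14·4.18·(T − 100) = 146.89(T − 100)
  original water: 5806(T − 41.59)
5952.9 T = 79276 + 14689 + 241472 = 335437
T ≈ 56.35 °C — below 100 °C, confirming all the steam condensed.

T_f ≈ 56.3 °C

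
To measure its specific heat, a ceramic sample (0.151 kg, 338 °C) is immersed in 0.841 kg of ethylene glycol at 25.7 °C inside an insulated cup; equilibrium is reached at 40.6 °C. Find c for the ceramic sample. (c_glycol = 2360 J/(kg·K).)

c ≈ 659 J/(kg·K)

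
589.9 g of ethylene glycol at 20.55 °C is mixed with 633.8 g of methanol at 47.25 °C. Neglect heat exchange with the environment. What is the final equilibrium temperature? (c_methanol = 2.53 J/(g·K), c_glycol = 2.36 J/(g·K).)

T_f ≈ 34.8 °C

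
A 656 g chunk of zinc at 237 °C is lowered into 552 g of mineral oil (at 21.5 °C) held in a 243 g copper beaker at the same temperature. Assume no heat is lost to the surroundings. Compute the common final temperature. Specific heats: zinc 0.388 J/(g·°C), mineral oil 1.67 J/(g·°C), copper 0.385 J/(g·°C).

T_f ≈ 64.7 °C

Net heat exchanged in the isolated system is zero:
656*0.388*(T − 237) + 552*1.67*(T − 21.5) + 243*0.385*(T − 21.5) = 0
254.53(T − 237) + 921.84(T − 21.5) + 93.56(T − 21.5) = 0
1269.9 T = 82154
T = 82154/1269.9 ≈ 64.69 °C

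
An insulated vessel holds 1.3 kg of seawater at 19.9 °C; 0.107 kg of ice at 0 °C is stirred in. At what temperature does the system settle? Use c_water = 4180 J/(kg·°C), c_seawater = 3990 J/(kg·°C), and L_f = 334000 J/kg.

T_f ≈ 12.0 °C

Energy balance with sensible and latent terms:
fusion: m_ice L_f = 0.107×334000 = 35738; warm the meltwater: 447.26 T; seawater cools: 1.3×3990×(T − 19.9) = 5187(T − 19.9)
5634.3 T = 103221 − 35738 = 67483
T ≈ 11.98 °C (positive, so assuming full melt was valid).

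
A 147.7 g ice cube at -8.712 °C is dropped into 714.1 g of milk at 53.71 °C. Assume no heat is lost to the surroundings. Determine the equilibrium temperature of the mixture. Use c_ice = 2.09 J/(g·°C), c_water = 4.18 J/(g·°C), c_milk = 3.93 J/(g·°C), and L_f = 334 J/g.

Energy balance with sensible and latent terms:
ice -8.712→0 °C: 147.7×2.09×8.712 = 2689.3; fusion: m_ice L_f = 147.7×334 = 49332; warm the meltwater: 617.39 T; milk cools: 714.1×3.93×(T − 53.71) = 2806.4(T − 53.71)
3423.8 T = 150732 − 52021 = 98711
T ≈ 28.83 °C — above 0 °C, consistent with complete melting.

T_f ≈ 28.8 °C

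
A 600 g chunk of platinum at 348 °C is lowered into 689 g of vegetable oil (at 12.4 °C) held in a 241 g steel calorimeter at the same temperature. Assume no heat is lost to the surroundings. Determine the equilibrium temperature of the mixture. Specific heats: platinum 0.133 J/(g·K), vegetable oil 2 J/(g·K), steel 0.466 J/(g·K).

T_f ≈ 29.5 °C

Setting the total heat transfer to zero:
600·0.133·(T − 348) + 689·2·(T − 12.4) + 241·0.466·(T − 12.4) = 0
79.8(T − 348) + 1378(T − 12.4) + 112.31(T − 12.4) = 0
1570.1 T = 46250
T = 46250/1570.1 ≈ 29.46 °C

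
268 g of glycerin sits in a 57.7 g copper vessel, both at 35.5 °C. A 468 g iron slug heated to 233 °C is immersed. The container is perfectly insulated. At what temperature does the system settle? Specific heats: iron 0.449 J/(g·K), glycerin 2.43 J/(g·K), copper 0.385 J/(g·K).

Heat gained plus heat lost sum to zero:
468×0.449×(T − 233) + 268×2.43×(T − 35.5) + 57.7×0.385×(T − 35.5) = 0
(210.13 + 651.24 + 22.21) T = 210.13×233 + 651.24×35.5 + 22.21×35.5
T = 72868 / 883.59 = 82.5 °C

T_f ≈ 82.5 °C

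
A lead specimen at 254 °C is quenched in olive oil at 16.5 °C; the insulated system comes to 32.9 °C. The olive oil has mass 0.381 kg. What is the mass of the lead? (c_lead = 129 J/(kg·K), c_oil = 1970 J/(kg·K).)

|Q_lead| = |Q_oil|:
m×129×(254 − 32.9) = 0.381×1970×(32.9 − 16.5)
28522 m = 12309  ⇒  m ≈ 0.4316 kg

m ≈ 0.432 kg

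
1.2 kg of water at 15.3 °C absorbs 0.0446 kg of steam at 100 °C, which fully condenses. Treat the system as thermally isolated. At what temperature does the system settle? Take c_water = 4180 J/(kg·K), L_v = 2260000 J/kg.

T_f ≈ 37.7 °C

Energy balance with sensible and latent terms:
condense steam: −0.0446×2260000 = −100796
  condensed water 100 °C→T: 186.43(T − 100)
  original water: 5016(T − 15.3)
5202.4 T = 100796 + 18643 + 76745 = 196184
T ≈ 37.71 °C — below 100 °C, confirming all the steam condensed.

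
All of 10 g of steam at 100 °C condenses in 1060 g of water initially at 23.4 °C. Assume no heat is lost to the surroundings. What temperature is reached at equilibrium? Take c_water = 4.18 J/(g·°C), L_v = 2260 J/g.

Energy balance with sensible and latent terms:
steam→water at 100 °C releases m L_v = 10×2260 = 22600; condensed water 100 °C→T: 41.8(T − 100); water warms: 1060×4.18×(T − 23.4) = 4430.8(T − 23.4)
4472.6 T = 22600 + 4180 + 103681 = 130461
T ≈ 29.17 °C, under the boiling point, so the assumption holds.

T_f ≈ 29.2 °C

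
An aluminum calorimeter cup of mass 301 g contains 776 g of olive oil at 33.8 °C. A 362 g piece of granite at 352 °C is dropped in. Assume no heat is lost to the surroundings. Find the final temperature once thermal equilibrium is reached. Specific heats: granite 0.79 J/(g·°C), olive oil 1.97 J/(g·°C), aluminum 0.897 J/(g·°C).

T_f ≈ 77.5 °C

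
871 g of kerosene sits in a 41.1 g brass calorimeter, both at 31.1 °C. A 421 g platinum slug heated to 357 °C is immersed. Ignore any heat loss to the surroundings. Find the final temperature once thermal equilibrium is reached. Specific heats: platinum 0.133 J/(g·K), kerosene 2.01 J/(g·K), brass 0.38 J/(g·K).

T_f ≈ 41.1 °C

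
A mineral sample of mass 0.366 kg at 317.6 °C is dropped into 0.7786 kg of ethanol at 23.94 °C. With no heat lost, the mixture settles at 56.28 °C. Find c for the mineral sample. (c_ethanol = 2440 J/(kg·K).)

Energy conservation, ΣQ = 0:
0.366·c·(56.28 − 317.6) + 0.7786·2440·(56.28 − 23.94) = 0
-95.64 c = -61439
c = -61439/-95.64 ≈ 642.4 J/(kg·K)

c ≈ 642 J/(kg·K)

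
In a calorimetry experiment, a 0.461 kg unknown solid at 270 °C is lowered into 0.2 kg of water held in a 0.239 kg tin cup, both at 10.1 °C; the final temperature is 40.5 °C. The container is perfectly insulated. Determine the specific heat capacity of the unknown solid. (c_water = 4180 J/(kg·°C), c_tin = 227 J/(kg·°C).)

Conservation of energy gives ΣQ = 0:
0.461×c×(40.5 − 270) + 0.2×4180×(40.5 − 10.1) + 0.239×227×(40.5 − 10.1) = 0
-105.8 c = -27064
c = -27064/-105.8 ≈ 255.8 J/(kg·°C)

c ≈ 256 J/(kg·°C)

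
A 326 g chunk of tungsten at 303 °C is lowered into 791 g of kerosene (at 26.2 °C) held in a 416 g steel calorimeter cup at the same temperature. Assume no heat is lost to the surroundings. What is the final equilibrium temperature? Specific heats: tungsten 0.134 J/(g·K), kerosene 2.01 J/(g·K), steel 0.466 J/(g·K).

Conservation of energy gives ΣQ = 0:
326*0.134*(T − 303) + 791*2.01*(T − 26.2) + 416*0.466*(T − 26.2) = 0
43.68(T − 303) + 1589.9(T − 26.2) + 193.86(T − 26.2) = 0
1827.4 T = 59971
T = 59971 / 1827.4 = 32.8 °C

T_f ≈ 32.8 °C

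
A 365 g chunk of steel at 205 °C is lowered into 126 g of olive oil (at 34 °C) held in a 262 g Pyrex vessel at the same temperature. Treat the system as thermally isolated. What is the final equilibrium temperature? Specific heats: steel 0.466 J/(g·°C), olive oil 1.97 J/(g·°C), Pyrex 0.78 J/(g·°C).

T_f ≈ 80.7 °C

Net heat exchanged in the isolated system is zero:
365*0.466*(T − 205) + 126*1.97*(T − 34) + 262*0.78*(T − 34) = 0
622.67 T = 50256
T = 50256/622.67 ≈ 80.71 °C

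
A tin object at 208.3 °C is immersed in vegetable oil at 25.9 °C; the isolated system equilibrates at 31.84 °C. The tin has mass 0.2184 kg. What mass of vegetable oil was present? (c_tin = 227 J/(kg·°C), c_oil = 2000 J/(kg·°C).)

m ≈ 0.736 kg

Conservation of energy gives ΣQ = 0:
0.2184·227·(31.84 − 208.3) + m·2000·(31.84 − 25.9) = 0
11880 m = 8748.3
m = 8748.3/11880 ≈ 0.7364 kg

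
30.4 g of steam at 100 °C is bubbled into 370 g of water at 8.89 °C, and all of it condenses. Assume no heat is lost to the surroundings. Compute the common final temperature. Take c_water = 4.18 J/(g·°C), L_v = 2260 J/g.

Let T be the final temperature. ΣQ_i = 0:
steam→water at 100 °C releases m L_v = 30.4·2260 = 68704
  condensed water 100 °C→T: 127.07(T − 100)
  original water: 1546.6(T − 8.89)
1673.7 T = 68704 + 12707 + 13749 = 95160
T ≈ 56.86 °C, under the boiling point, so the assumption holds.

T_f ≈ 56.9 °C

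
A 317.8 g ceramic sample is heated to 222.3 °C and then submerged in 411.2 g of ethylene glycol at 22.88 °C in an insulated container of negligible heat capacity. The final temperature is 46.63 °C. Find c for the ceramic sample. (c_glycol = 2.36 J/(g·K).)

c ≈ 0.413 J/(g·K)

Heat lost by the ceramic sample = heat gained by the glycol:
317.8×c×(222.3 − 46.63) = 411.2×2.36×(46.63 − 22.88)
55828 c = 23048  ⇒  c ≈ 0.4128 J/(g·K)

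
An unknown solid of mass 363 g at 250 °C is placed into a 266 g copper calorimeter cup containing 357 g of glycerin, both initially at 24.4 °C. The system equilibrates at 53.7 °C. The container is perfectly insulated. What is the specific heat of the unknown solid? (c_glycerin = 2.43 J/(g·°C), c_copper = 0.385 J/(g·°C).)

Setting the total heat transfer to zero:
363·c·(53.7 − 250) + 357·2.43·(53.7 − 24.4) + 266·0.385·(53.7 − 24.4) = 0
-71257 c = -28419
c = -28419/-71257 ≈ 0.3988 J/(g·°C)

c ≈ 0.399 J/(g·°C)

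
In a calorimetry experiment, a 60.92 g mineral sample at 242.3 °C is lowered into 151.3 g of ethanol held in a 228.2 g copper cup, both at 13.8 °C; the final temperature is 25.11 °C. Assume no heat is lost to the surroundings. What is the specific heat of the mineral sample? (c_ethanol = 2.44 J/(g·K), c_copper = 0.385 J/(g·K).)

c ≈ 0.391 J/(g·K)

Taking heat into each body as positive, Σ m c ΔT = 0:
60.92×c×(25.11 − 242.3) + 151.3×2.44×(25.11 − 13.8) + 228.2×0.385×(25.11 − 13.8) = 0
-13231 c = -5169
c = -5169/-13231 ≈ 0.3907 J/(g·K)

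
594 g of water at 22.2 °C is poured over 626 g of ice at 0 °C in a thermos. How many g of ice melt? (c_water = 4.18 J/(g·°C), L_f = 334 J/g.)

Water can give up m c ΔT = 594·4.18·22.2 = 55121 J before reaching 0 °C.
Fully melting the ice requires m_ice L_f = 626·334 = 209084 J.
55121 J < 209084 J, so only part of the ice melts and the system sits at 0 °C.
m_melted·334 = 55121  ⇒  m_melted ≈ 165 g.

m_melted ≈ 165 g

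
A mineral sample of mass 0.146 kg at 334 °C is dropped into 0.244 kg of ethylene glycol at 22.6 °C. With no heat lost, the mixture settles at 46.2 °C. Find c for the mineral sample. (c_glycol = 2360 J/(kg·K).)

Taking heat into each body as positive, Σ m c ΔT = 0:
0.146·c·(46.2 − 334) + 0.244·2360·(46.2 − 22.6) = 0
-42.02 c = -13590
c = -13590/-42.02 ≈ 323.4 J/(kg·K)

c ≈ 323 J/(kg·K)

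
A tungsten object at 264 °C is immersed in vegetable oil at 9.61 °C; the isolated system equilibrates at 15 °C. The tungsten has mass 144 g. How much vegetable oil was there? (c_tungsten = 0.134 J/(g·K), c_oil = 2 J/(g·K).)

m ≈ 446 g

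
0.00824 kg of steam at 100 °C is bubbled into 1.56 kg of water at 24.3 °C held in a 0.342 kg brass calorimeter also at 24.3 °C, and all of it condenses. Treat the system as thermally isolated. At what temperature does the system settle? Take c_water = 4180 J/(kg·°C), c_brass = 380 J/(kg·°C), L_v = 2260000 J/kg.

T_f ≈ 27.5 °C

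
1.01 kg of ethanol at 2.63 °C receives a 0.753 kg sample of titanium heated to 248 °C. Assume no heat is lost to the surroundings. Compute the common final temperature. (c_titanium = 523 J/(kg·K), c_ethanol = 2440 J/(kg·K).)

T_f ≈ 36.4 °C

With ΣQ=0 the equilibrium temperature is the m·c-weighted mean:
T_f = (393.82×248 + 2464.4×2.63) / (393.82 + 2464.4)
    = 104148 / 2858.2 ≈ 36.44 °C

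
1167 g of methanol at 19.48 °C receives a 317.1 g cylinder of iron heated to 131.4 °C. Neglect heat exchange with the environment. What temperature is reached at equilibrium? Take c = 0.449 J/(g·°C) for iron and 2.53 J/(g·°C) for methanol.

T_f ≈ 24.6 °C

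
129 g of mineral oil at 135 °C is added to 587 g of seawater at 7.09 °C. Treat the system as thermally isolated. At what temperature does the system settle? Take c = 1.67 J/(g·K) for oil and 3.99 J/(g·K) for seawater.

T_f ≈ 17.9 °C

Net heat exchanged in the isolated system is zero:
129×1.67×(T − 135) + 587×3.99×(T − 7.09) = 0
(215.43 + 2342.1) T = 215.43×135 + 2342.1×7.09
T ≈ 17.86 °C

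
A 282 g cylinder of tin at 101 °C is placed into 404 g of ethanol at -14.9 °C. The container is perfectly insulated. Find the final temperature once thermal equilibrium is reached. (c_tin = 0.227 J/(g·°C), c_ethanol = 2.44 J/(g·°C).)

T_f ≈ -7.8 °C

T_f is the heat-capacity-weighted average of the initial temperatures:
T_f = (64.01*101 + 985.76*(-14.9)) / (64.01 + 985.76)
    = -8222.4 / 1049.8 ≈ -7.83 °C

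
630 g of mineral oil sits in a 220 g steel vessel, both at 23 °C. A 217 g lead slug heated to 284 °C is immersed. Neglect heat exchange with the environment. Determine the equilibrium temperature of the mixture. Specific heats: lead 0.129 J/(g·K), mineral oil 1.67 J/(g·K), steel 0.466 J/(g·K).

T_f ≈ 29.2 °C

Let T be the final temperature. ΣQ_i = 0:
217*0.129*(T − 284) + 630*1.67*(T − 23) + 220*0.466*(T − 23) = 0
27.99(T − 284) + 1052.1(T − 23) + 102.52(T − 23) = 0
(27.99 + 1052.1 + 102.52) T = 27.99*284 + 1052.1*23 + 102.52*23
T ≈ 29.18 °C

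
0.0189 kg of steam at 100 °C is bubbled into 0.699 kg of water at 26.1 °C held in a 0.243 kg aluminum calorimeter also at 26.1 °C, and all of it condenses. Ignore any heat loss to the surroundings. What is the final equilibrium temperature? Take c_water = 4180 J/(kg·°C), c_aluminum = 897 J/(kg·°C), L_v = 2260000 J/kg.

Heat gained plus heat lost sum to zero:
condense steam: −0.0189·2260000 = −42714; condensed water 100 °C→T: 79(T − 100); water warms: 0.699·4180·(T − 26.1) = 2921.8(T − 26.1); cup: 217.97(T − 26.1)
3218.8 T = 42714 + 7900.2 + 81949 = 132563
T ≈ 41.18 °C (< 100 °C, so full condensation is consistent).

T_f ≈ 41.2 °C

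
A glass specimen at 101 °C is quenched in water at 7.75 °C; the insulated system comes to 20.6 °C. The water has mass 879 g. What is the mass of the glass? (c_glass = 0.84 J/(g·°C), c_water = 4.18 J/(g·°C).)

Heat lost by the glass = heat gained by the water:
m×0.84×(101 − 20.6) = 879×4.18×(20.6 − 7.75)
67.54 m = 47214  ⇒  m ≈ 699.1 g

m ≈ 699 g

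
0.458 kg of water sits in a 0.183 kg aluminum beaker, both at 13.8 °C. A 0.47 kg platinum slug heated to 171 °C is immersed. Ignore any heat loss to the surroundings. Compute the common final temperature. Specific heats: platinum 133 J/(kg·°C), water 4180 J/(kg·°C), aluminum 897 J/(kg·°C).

T_f ≈ 18.4 °C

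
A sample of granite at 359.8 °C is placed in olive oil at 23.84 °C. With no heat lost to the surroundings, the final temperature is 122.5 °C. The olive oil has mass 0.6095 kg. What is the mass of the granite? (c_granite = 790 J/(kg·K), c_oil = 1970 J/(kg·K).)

Heat lost by the granite = heat gained by the oil:
m×790×(359.8 − 122.5) = 0.6095×1970×(122.5 − 23.84)
187467 m = 118463  ⇒  m ≈ 0.6319 kg

m ≈ 0.632 kg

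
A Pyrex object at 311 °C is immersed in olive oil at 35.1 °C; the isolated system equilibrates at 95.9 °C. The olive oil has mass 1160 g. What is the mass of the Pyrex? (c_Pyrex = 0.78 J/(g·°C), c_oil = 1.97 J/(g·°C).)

m ≈ 828 g

|Q_Pyrex| = |Q_oil|:
m×0.78×(311 − 95.9) = 1160×1.97×(95.9 − 35.1)
167.78 m = 138940  ⇒  m ≈ 828.1 g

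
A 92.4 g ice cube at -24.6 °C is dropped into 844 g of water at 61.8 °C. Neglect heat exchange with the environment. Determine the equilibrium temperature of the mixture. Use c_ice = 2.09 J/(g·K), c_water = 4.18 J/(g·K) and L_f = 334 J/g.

T_f ≈ 46.6 °C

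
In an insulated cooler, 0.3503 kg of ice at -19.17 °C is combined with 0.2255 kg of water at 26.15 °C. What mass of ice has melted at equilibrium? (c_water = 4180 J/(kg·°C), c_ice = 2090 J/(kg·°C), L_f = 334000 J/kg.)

m_melted ≈ 0.0318 kg

Cooling the water to 0 °C releases 0.2255×4180×26.15 = 24649 J.
Warming the ice to 0 °C takes 0.3503×2090×19.17 = 14035 J, leaving 10614 J for melting.
To melt every bit of ice: 0.3503×334000 = 117000 J.
Since 10614 < 117000 J, not all the ice melts; equilibrium is at 0 °C.
Mass melted = 10614/334000 ≈ 0.03178 kg.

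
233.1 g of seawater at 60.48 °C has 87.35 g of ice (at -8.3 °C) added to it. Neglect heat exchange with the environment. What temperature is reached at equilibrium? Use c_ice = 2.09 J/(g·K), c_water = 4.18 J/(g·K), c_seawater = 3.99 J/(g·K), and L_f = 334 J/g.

Energy conservation, ΣQ = 0:
ice -8.3→0 °C: 87.35×2.09×8.3 = 1515.3
  latent heat to melt: 87.35×334 = 29175
  meltwater 0→T: 87.35×4.18×T = 365.12 T
  seawater cools: 233.1×3.99×(T − 60.48) = 930.07(T − 60.48)
1295.2 T = 56251 − 30690 = 25560
T ≈ 19.73 °C — above 0 °C, consistent with complete melting.

T_f ≈ 19.7 °C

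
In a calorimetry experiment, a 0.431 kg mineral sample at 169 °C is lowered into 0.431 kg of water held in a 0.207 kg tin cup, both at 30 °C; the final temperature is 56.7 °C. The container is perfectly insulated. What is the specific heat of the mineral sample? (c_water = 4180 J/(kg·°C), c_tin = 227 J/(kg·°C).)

c ≈ 1020 J/(kg·°C)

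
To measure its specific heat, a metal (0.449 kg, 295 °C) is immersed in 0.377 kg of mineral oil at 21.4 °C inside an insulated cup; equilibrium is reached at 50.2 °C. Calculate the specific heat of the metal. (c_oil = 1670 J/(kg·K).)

m_s c (T_s − T_f) = m_oil c_oil (T_f − T_0):
0.449·c·(295 − 50.2) = 0.377·1670·(50.2 − 21.4)
109.92 c = 18132  ⇒  c ≈ 165 J/(kg·K)

c ≈ 165 J/(kg·K)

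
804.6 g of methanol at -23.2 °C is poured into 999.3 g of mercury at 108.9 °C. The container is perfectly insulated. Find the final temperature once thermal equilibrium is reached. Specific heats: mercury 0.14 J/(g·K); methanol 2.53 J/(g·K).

T_f ≈ -14.7 °C

Taking heat into each body as positive, Σ m c ΔT = 0:
999.3·0.14·(T − 108.9) + 804.6·2.53·(T − (-23.2)) = 0
(139.9 + 2035.6) T = 139.9·108.9 + 2035.6·(-23.2)
T = -31991/2175.5 ≈ -14.71 °C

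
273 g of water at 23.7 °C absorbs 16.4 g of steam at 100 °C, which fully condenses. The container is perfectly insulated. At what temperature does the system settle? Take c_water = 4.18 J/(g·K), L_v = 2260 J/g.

T_f ≈ 58.7 °C

Energy conservation, ΣQ = 0:
steam→water at 100 °C releases m L_v = 16.4×2260 = 37064; condensate cools 100→T: 16.4×4.18×(T − 100) = 68.55(T − 100); water warms: 273×4.18×(T − 23.7) = 1141.1(T − 23.7)
1209.7 T = 37064 + 6855.2 + 27045 = 70964
T ≈ 58.66 °C (< 100 °C, so full condensation is consistent).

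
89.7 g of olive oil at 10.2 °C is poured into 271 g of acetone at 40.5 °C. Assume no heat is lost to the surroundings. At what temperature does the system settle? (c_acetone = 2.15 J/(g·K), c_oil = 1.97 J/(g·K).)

T_f ≈ 33.4 °C

Conservation of energy gives ΣQ = 0:
271*2.15*(T − 40.5) + 89.7*1.97*(T − 10.2) = 0
(582.65 + 176.71) T = 582.65*40.5 + 176.71*10.2
T ≈ 33.45 °C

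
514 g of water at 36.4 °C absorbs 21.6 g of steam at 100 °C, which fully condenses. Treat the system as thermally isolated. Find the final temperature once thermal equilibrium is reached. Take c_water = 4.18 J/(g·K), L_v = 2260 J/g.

T_f ≈ 60.8 °C

Conservation of energy gives ΣQ = 0:
latent heat released on condensation: 21.6×2260 = 48816
  condensate cools 100→T: 21.6×4.18×(T − 100) = 90.29(T − 100)
  water warms: 514×4.18×(T − 36.4) = 2148.5(T − 36.4)
2238.8 T = 48816 + 9028.8 + 78206 = 136051
T ≈ 60.77 °C (< 100 °C, so full condensation is consistent).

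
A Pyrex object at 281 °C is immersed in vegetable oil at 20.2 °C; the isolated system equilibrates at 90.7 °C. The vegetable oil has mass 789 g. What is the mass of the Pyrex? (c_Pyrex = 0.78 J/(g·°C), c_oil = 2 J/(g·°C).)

Conservation of energy gives ΣQ = 0:
m·0.78·(90.7 − 281) + 789·2·(90.7 − 20.2) = 0
-148.43 m = -111249
m = -111249/-148.43 ≈ 749.5 g

m ≈ 749 g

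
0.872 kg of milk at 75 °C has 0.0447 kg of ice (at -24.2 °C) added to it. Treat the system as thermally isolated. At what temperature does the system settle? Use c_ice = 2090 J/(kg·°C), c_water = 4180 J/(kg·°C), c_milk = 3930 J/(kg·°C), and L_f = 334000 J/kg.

T_f ≈ 66.4 °C

Let T be the final temperature. ΣQ_i = 0:
ice -24.2→0 °C: 0.0447×2090×24.2 = 2260.8
  latent heat to melt: 0.0447×334000 = 14930
  meltwater 0→T: 0.0447×4180×T = 186.85 T
  milk: 3427(T − 75)
3613.8 T = 257022 − 17191 = 239831
T ≈ 66.37 °C. Since T > 0 °C, the all-ice-melts assumption holds.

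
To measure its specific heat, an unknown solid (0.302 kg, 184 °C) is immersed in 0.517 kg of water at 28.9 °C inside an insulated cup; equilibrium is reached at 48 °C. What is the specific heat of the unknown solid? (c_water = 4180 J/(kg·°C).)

Setting the total heat transfer to zero:
0.302×c×(48 − 184) + 0.517×4180×(48 − 28.9) = 0
-41.07 c = -41276
c = -41276/-41.07 ≈ 1005 J/(kg·°C)

c ≈ 1000 J/(kg·°C)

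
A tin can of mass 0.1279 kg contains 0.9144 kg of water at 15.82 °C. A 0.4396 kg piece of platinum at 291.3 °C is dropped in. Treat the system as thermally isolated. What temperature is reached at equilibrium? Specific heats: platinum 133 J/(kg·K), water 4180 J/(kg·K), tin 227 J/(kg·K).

Net heat exchanged in the isolated system is zero:
0.4396*133*(T − 291.3) + 0.9144*4180*(T − 15.82) + 0.1279*227*(T − 15.82) = 0
(58.47 + 3822.2 + 29.03) T = 58.47*291.3 + 3822.2*15.82 + 29.03*15.82
T = 77958/3909.7 ≈ 19.94 °C

T_f ≈ 19.9 °C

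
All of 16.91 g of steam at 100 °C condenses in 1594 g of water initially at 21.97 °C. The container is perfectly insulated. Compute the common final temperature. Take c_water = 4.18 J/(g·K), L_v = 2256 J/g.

T_f ≈ 28.5 °C

Heat gained plus heat lost sum to zero:
latent heat released on condensation: 16.91·2256 = 38149; condensate cools 100→T: 16.91·4.18·(T − 100) = 70.68(T − 100); water warms: 1594·4.18·(T − 21.97) = 6662.9(T − 21.97)
6733.6 T = 38149 + 7068.4 + 146384 = 191602
T ≈ 28.45 °C — below 100 °C, confirming all the steam condensed.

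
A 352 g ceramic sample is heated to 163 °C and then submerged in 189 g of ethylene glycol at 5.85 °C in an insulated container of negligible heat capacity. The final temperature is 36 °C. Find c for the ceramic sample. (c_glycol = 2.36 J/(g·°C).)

c ≈ 0.301 J/(g·°C)

Conservation of energy gives ΣQ = 0:
352×c×(36 − 163) + 189×2.36×(36 − 5.85) = 0
-44704 c = -13448
c = -13448/-44704 ≈ 0.3008 J/(g·°C)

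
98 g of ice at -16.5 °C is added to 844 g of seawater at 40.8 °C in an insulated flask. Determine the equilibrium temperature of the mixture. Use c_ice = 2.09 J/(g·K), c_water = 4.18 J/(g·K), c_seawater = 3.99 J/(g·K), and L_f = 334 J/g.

Energy conservation, ΣQ = 0:
ice -16.5→0 °C: 98×2.09×16.5 = 3379.5; fusion: m_ice L_f = 98×334 = 32732; warm the meltwater: 409.64 T; seawater: 3367.6(T − 40.8)
3777.2 T = 137396 − 36112 = 101285
T ≈ 26.81 °C (positive, so assuming full melt was valid).

T_f ≈ 26.8 °C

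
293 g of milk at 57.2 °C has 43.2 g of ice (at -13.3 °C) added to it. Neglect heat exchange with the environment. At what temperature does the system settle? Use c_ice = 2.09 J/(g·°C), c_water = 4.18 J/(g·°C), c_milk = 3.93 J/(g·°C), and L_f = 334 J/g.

T_f ≈ 37.7 °C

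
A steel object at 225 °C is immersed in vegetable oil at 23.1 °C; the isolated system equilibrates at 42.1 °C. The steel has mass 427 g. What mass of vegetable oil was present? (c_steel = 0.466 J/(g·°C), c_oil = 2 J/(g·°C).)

m ≈ 958 g

|Q_steel| = |Q_oil|:
427·0.466·(225 − 42.1) = m·2·(42.1 − 23.1)
38 m = 36394  ⇒  m ≈ 957.7 g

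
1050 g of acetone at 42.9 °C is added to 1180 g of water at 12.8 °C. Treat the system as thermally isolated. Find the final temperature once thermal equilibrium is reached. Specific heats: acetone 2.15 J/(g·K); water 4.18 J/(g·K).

T_f ≈ 22.3 °C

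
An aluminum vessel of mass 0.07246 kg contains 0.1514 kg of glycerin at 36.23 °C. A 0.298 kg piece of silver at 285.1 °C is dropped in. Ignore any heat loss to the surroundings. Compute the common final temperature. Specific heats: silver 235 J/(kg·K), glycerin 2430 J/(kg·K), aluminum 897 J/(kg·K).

Conservation of energy gives ΣQ = 0:
0.298*235*(T − 285.1) + 0.1514*2430*(T − 36.23) + 0.07246*897*(T − 36.23) = 0
70.03(T − 285.1) + 367.9(T − 36.23) + 65(T − 36.23) = 0
502.93 T = 35649
T = 35649/502.93 ≈ 70.88 °C

T_f ≈ 70.9 °C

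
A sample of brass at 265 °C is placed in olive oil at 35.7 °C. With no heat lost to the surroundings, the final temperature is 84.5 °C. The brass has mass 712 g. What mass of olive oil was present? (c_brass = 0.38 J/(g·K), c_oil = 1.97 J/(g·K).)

m ≈ 508 g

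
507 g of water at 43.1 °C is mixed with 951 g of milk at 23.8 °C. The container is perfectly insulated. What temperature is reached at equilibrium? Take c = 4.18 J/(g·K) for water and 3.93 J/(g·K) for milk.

T_f ≈ 30.8 °C

Net heat exchanged in the isolated system is zero:
507*4.18*(T − 43.1) + 951*3.93*(T − 23.8) = 0
2119.3(T − 43.1) + 3737.4(T − 23.8) = 0
5856.7 T = 180291
T = 180291 / 5856.7 = 30.8 °C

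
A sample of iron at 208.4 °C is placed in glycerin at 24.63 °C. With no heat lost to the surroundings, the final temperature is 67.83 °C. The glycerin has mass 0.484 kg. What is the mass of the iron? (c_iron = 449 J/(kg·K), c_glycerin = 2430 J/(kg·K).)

m ≈ 0.805 kg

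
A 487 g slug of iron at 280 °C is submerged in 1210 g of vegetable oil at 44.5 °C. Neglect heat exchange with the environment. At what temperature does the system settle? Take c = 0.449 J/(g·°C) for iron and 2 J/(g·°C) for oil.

With ΣQ=0 the equilibrium temperature is the m·c-weighted mean:
T_f = (218.66·280 + 2420·44.5) / (218.66 + 2420)
    = 168916 / 2638.7 ≈ 64.02 °C

T_f ≈ 64.0 °C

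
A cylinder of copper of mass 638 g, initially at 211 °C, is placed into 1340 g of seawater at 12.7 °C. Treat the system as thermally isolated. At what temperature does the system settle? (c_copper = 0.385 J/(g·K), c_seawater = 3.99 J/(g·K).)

T_f ≈ 21.4 °C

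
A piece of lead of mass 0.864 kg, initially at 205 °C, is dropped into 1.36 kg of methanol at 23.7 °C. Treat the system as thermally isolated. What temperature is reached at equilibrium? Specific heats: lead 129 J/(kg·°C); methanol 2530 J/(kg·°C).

T_f ≈ 29.4 °C

Energy conservation, ΣQ = 0:
0.864*129*(T − 205) + 1.36*2530*(T − 23.7) = 0
3552.3 T = 104395
T ≈ 29.39 °C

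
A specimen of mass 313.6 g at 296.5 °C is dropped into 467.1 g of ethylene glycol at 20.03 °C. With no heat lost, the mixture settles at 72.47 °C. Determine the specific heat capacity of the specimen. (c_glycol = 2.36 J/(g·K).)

c ≈ 0.823 J/(g·K)

Let T be the final temperature. ΣQ_i = 0:
313.6×c×(72.47 − 296.5) + 467.1×2.36×(72.47 − 20.03) = 0
-70256 c = -57808
c = -57808/-70256 ≈ 0.8228 J/(g·K)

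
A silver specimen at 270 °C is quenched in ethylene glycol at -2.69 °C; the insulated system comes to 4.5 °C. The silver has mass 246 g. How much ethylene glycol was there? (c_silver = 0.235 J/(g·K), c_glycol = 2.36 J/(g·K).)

m ≈ 905 g

Taking heat into each body as positive, Σ m c ΔT = 0:
246·0.235·(4.5 − 270) + m·2.36·(4.5 − (-2.69)) = 0
16.97 m = 15349
m = 15349/16.97 ≈ 904.5 g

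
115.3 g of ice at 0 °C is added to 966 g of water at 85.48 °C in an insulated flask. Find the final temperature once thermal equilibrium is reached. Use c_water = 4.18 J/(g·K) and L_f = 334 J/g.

Setting the total heat transfer to zero:
latent heat to melt: 115.3·334 = 38510
  meltwater 0→T: 115.3·4.18·T = 481.95 T
  water: 4037.9(T − 85.48)
4519.8 T = 345158 − 38510 = 306648
T ≈ 67.84 °C (positive, so assuming full melt was valid).

T_f ≈ 67.8 °C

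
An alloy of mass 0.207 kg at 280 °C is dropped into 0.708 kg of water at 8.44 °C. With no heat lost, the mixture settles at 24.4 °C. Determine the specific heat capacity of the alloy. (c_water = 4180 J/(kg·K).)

m_s c (T_s − T_f) = m_water c_water (T_f − T_0):
0.207·c·(280 − 24.4) = 0.708·4180·(24.4 − 8.44)
52.91 c = 47233  ⇒  c ≈ 892.7 J/(kg·K)

c ≈ 893 J/(kg·K)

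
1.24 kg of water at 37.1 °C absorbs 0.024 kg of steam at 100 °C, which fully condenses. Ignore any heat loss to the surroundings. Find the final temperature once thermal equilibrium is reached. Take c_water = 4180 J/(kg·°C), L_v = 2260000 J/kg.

Net heat exchanged in the isolated system is zero:
latent heat released on condensation: 0.024×2260000 = 54240; condensed water 100 °C→T: 100.32(T − 100); original water: 5183.2(T − 37.1)
5283.5 T = 54240 + 10032 + 192297 = 256569
T ≈ 48.56 °C (< 100 °C, so full condensation is consistent).

T_f ≈ 48.6 °C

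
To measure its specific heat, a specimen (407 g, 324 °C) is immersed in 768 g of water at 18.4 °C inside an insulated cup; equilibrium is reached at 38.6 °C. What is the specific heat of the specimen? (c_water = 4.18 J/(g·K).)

c ≈ 0.558 J/(g·K)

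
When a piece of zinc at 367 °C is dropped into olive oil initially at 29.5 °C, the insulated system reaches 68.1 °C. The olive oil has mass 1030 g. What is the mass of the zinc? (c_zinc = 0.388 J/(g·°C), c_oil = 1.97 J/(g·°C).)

Heat lost by the zinc = heat gained by the oil:
m×0.388×(367 − 68.1) = 1030×1.97×(68.1 − 29.5)
115.97 m = 78323  ⇒  m ≈ 675.4 g

m ≈ 675 g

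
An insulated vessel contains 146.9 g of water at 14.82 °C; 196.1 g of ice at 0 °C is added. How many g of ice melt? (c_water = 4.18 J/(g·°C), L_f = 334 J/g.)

m_melted ≈ 27.2 g

Heat available from the water dropping to 0 °C: 146.9·4.18·14.82 = 9100.1 J.
Melting all 196.1 g of ice would need 196.1·334 = 65497 J.
Since 9100.1 < 65497 J, not all the ice melts; equilibrium is at 0 °C.
Mass melted = 9100.1/334 ≈ 27.25 g.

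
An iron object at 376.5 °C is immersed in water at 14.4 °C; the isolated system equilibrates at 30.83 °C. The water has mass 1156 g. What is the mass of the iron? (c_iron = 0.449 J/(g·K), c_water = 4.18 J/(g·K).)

m ≈ 512 g

Heat lost by the iron = heat gained by the water:
m×0.449×(376.5 − 30.83) = 1156×4.18×(30.83 − 14.4)
155.21 m = 79391  ⇒  m ≈ 511.5 g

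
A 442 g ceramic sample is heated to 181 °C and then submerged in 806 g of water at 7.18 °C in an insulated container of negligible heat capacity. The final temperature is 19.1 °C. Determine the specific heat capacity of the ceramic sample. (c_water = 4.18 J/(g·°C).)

c ≈ 0.561 J/(g·°C)

m_s c (T_s − T_f) = m_water c_water (T_f − T_0):
442×c×(181 − 19.1) = 806×4.18×(19.1 − 7.18)
71560 c = 40159  ⇒  c ≈ 0.5612 J/(g·°C)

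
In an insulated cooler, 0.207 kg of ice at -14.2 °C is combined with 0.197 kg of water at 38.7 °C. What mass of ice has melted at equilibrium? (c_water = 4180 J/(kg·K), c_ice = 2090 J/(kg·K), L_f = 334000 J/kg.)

Water can give up m c ΔT = 0.197·4180·38.7 = 31868 J before reaching 0 °C.
Of that, 0.207·2090·14.2 = 6143.3 J goes to bring the ice to 0 °C, leaving 25725 J.
To melt every bit of ice: 0.207·334000 = 69138 J.
That's not enough to melt it all — equilibrium is at 0 °C with ice remaining.
m_melted·334000 = 25725  ⇒  m_melted ≈ 0.07702 kg.

m_melted ≈ 0.077 kg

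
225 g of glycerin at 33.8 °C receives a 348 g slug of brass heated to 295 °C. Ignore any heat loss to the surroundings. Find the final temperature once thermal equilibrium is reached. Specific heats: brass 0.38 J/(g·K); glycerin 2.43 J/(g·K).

T_f ≈ 84.7 °C

T_f = Σ m_i c_i T_i / Σ m_i c_i:
T_f = (132.24*295 + 546.75*33.8) / (132.24 + 546.75)
    = 57491 / 678.99 ≈ 84.67 °C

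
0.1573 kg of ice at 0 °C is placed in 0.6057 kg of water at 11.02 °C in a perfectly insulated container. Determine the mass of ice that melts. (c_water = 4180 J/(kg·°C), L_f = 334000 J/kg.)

m_melted ≈ 0.0835 kg

Water can give up m c ΔT = 0.6057×4180×11.02 = 27901 J before reaching 0 °C.
To melt every bit of ice: 0.1573×334000 = 52538 J.
Since 27901 < 52538 J, not all the ice melts; equilibrium is at 0 °C.
m_melt = 27901 / L_f = 0.08354 kg.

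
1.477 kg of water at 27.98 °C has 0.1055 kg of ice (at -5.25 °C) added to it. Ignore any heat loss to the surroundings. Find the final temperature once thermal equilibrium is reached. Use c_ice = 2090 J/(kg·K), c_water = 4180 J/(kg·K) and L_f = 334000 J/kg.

T_f ≈ 20.6 °C

Energy balance with sensible and latent terms:
warm ice to 0 °C: 0.1055×2090×(0 − (-5.25)) = 1157.6
  melt ice: 0.1055×334000 = 35237
  meltwater 0→T: 0.1055×4180×T = 440.99 T
  water: 6173.9(T − 27.98)
6614.9 T = 172745 − 36395 = 136350
T ≈ 20.61 °C. Since T > 0 °C, the all-ice-melts assumption holds.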